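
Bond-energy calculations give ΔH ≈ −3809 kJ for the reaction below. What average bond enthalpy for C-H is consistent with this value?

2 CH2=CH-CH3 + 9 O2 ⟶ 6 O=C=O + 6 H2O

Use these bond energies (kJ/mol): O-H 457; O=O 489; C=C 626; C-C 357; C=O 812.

Let D be the C-H bond energy.
Σ(broken) = 2×357 + 12×D + 2×626 + 9×489 = 6367 + 12D
Σ(formed) = 12×812 + 12×457 = 15228
ΔH = Σ(broken) − Σ(formed) = (6367 + 12D) − (15228) = −8861 + 12D
Setting this equal to −3809 kJ gives 12D = 5052, so D = 421 kJ/mol.

D(C-H) ≈ 421 kJ/mol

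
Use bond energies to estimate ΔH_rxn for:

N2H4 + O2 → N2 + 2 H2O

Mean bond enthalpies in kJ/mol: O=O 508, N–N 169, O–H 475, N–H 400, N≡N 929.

ΔH ≈ −552 kJ

Bonds broken (reactants):
  N–H: 4 × 400 = 1600
  N–N: 1 × 169 = 169
  O=O: 1 × 508 = 508
  Σ(broken) = 2277 kJ
Bonds formed (products):
  N≡N: 1 × 929 = 929
  O–H: 4 × 475 = 1900
  Σ(formed) = 2829 kJ
ΔH = Σ(broken) − Σ(formed) = 2277 − 2829 = −552 kJ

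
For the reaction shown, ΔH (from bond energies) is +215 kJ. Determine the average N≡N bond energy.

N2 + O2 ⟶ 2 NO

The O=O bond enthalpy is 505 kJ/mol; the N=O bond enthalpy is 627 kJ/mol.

D(N≡N) ≈ 964 kJ/mol

Let D be the N≡N bond energy.
Σ(broken) = 1×D + 1×505 = 505 + D
Σ(formed) = 2×627 = 1254
ΔH = Σ(broken) − Σ(formed) = (505 + D) − (1254) = −749 + D
Setting this equal to +215 kJ gives D = 964 kJ/mol.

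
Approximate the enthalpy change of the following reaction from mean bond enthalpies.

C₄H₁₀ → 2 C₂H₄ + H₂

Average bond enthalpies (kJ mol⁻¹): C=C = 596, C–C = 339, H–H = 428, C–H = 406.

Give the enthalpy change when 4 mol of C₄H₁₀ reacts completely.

Bonds broken (reactants):
  C–C: 3 × 339 = 1017
  C–H: 10 × 406 = 4060
  Σ(broken) = 5077 kJ
Bonds formed (products):
  C–H: 8 × 406 = 3248
  C=C: 2 × 596 = 1192
  H–H: 1 × 428 = 428
  Σ(formed) = 4868 kJ
ΔH = Σ(broken) − Σ(formed) = 5077 − 4868 = +209 kJ
For 4× the reaction as written: 4 × (+209) = +836 kJ

ΔH = +836 kJ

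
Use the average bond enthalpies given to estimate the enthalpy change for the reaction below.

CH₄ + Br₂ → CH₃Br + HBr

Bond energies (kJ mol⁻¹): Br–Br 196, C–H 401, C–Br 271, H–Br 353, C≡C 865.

Bonds broken (reactants):
  Br–Br: 1 × 196 = 196
  C–H: 4 × 401 = 1604
  Σ(broken) = 1800 kJ
Bonds formed (products):
  C–Br: 1 × 271 = 271
  C–H: 3 × 401 = 1203
  H–Br: 1 × 353 = 353
  Σ(formed) = 1827 kJ
ΔH = Σ(broken) − Σ(formed) = 1800 − 1827 = −27 kJ

ΔH ≈ −27 kJ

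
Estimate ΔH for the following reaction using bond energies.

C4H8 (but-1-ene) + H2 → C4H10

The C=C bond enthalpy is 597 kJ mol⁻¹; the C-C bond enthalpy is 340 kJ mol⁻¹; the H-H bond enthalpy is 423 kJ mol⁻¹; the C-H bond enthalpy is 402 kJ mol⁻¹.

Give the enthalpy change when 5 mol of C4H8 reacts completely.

ΔH = −620 kJ

Bonds broken (reactants):
  C-C: 2 × 340 = 680
  C-H: 8 × 402 = 3216
  C=C: 1 × 597 = 597
  H-H: 1 × 423 = 423
  Σ(broken) = 4916 kJ
Bonds formed (products):
  C-C: 3 × 340 = 1020
  C-H: 10 × 402 = 4020
  Σ(formed) = 5040 kJ
ΔH = Σ(broken) − Σ(formed) = 4916 − 5040 = −124 kJ
For 5× the reaction as written: 5 × (−124) = −620 kJ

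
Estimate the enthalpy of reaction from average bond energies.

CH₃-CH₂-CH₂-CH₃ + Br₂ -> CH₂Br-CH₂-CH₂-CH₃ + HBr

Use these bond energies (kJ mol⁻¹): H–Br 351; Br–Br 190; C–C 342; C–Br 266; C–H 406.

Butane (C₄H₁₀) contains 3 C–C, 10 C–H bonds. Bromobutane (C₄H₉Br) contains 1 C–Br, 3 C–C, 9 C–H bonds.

ΔH ≈ −21 kJ

Bonds broken (reactants):
  Br–Br: 1 × 190 = 190
  C–C: 3 × 342 = 1026
  C–H: 10 × 406 = 4060
  Σ(broken) = 5276 kJ
Bonds formed (products):
  C–Br: 1 × 266 = 266
  C–C: 3 × 342 = 1026
  C–H: 9 × 406 = 3654
  H–Br: 1 × 351 = 351
  Σ(formed) = 5297 kJ
ΔH = Σ(broken) − Σ(formed) = 5276 − 5297 = −21 kJ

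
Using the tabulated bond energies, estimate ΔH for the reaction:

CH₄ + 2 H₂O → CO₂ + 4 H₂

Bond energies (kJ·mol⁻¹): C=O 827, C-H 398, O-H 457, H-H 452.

ΔH ≈ −42 kJ

Bonds broken (reactants):
  C-H: 4 × 398 = 1592
  O-H: 4 × 457 = 1828
  Σ(broken) = 3420 kJ
Bonds formed (products):
  C=O: 2 × 827 = 1654
  H-H: 4 × 452 = 1808
  Σ(formed) = 3462 kJ
ΔH = Σ(broken) − Σ(formed) = 3420 − 3462 = −42 kJ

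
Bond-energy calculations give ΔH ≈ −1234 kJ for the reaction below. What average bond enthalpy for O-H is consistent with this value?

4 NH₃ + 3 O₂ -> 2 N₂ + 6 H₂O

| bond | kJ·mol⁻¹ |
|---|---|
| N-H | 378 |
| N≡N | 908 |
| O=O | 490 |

D(O-H) ≈ 452 kJ/mol

Let D be the O-H bond energy.
Σ(broken) = 12×378 + 3×490 = 6006
Σ(formed) = 2×908 + 12×D = 1816 + 12D
ΔH = Σ(broken) − Σ(formed) = (6006) − (1816 + 12D) = +4190 − 12D
Setting this equal to −1234 kJ gives 12D = 5424, so D = 452 kJ/mol.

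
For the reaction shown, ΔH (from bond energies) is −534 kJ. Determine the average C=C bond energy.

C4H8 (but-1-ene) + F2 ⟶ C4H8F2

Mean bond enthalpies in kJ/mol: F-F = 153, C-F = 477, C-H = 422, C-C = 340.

Let D be the C=C bond energy.
Σ(broken) = 2×340 + 8×422 + 1×D + 1×153 = 4209 + D
Σ(formed) = 3×340 + 2×477 + 8×422 = 5350
ΔH = Σ(broken) − Σ(formed) = (4209 + D) − (5350) = −1141 + D
Setting this equal to −534 kJ gives D = 607 kJ/mol.

D(C=C) ≈ 607 kJ/mol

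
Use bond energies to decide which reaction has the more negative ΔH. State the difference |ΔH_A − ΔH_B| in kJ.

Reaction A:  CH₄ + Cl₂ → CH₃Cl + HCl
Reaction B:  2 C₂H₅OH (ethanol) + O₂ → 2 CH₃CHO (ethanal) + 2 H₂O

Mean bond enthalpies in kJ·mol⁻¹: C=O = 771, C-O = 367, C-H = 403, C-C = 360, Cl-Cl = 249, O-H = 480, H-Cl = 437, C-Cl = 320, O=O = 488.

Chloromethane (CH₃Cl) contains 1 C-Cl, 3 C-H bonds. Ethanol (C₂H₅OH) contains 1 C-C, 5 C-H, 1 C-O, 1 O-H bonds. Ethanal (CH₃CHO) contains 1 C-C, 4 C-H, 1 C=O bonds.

Reaction B, by 369 kJ

Reaction A:
  Bonds broken (reactants):
    C-H: 4 × 403 = 1612
    Cl-Cl: 1 × 249 = 249
    Σ(broken) = 1861 kJ
  Bonds formed (products):
    C-Cl: 1 × 320 = 320
    C-H: 3 × 403 = 1209
    H-Cl: 1 × 437 = 437
    Σ(formed) = 1966 kJ
  ΔH_A = 1861 − 1966 = −105 kJ
Reaction B:
  Bonds broken (reactants):
    C-C: 2 × 360 = 720
    C-H: 10 × 403 = 4030
    C-O: 2 × 367 = 734
    O-H: 2 × 480 = 960
    O=O: 1 × 488 = 488
    Σ(broken) = 6932 kJ
  Bonds formed (products):
    C-C: 2 × 360 = 720
    C-H: 8 × 403 = 3224
    C=O: 2 × 771 = 1542
    O-H: 4 × 480 = 1920
    Σ(formed) = 7406 kJ
  ΔH_B = 6932 − 7406 = −474 kJ
ΔH_A − ΔH_B = +369 kJ, so reaction B has the more negative ΔH; |ΔH_A − ΔH_B| = 369 kJ.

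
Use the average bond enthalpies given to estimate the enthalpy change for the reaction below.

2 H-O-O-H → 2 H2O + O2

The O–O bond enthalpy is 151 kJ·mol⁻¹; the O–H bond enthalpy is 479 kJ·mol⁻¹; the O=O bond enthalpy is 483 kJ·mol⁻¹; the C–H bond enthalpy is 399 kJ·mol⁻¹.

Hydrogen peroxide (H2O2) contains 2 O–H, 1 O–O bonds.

ΔH ≈ −181 kJ

Bonds broken (reactants):
  O–H: 4 × 479 = 1916
  O–O: 2 × 151 = 302
  Σ(broken) = 2218 kJ
Bonds formed (products):
  O–H: 4 × 479 = 1916
  O=O: 1 × 483 = 483
  Σ(formed) = 2399 kJ
ΔH = Σ(broken) − Σ(formed) = 2218 − 2399 = −181 kJ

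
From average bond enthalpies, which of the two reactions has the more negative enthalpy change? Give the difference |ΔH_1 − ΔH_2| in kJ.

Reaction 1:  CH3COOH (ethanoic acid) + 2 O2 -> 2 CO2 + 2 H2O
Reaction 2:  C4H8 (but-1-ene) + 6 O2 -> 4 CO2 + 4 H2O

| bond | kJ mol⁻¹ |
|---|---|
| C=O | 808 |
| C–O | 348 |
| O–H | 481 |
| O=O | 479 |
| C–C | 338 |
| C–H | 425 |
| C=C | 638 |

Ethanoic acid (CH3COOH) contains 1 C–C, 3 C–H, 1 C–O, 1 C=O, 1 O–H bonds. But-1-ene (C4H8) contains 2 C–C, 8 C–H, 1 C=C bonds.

Reaction 2, by 1776 kJ

Reaction 1:
  Bonds broken (reactants):
    C–C: 1 × 338 = 338
    C–H: 3 × 425 = 1275
    C–O: 1 × 348 = 348
    C=O: 1 × 808 = 808
    O–H: 1 × 481 = 481
    O=O: 2 × 479 = 958
    Σ(broken) = 4208 kJ
  Bonds formed (products):
    C=O: 4 × 808 = 3232
    O–H: 4 × 481 = 1924
    Σ(formed) = 5156 kJ
  ΔH_1 = 4208 − 5156 = −948 kJ
Reaction 2:
  Bonds broken (reactants):
    C–C: 2 × 338 = 676
    C–H: 8 × 425 = 3400
    C=C: 1 × 638 = 638
    O=O: 6 × 479 = 2874
    Σ(broken) = 7588 kJ
  Bonds formed (products):
    C=O: 8 × 808 = 6464
    O–H: 8 × 481 = 3848
    Σ(formed) = 10312 kJ
  ΔH_2 = 7588 − 10312 = −2724 kJ
ΔH_1 − ΔH_2 = +1776 kJ, so reaction 2 has the more negative ΔH; |ΔH_1 − ΔH_2| = 1776 kJ.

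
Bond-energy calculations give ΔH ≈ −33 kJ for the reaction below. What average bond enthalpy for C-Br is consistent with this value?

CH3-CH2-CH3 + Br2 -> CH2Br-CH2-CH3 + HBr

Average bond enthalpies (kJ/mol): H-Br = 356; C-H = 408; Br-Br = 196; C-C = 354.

Let D be the C-Br bond energy.
Σ(broken) = 1×196 + 2×354 + 8×408 = 4168
Σ(formed) = 1×D + 2×354 + 7×408 + 1×356 = 3920 + D
ΔH = Σ(broken) − Σ(formed) = (4168) − (3920 + D) = +248 − D
Setting this equal to −33 kJ gives D = 281 kJ/mol.

D(C-Br) ≈ 281 kJ/mol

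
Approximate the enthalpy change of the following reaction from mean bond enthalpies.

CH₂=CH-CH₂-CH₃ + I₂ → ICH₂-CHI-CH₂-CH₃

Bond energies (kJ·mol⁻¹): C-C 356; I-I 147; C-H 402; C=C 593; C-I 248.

Bonds broken (reactants):
  C-C: 2 × 356 = 712
  C-H: 8 × 402 = 3216
  C=C: 1 × 593 = 593
  I-I: 1 × 147 = 147
  Σ(broken) = 4668 kJ
Bonds formed (products):
  C-C: 3 × 356 = 1068
  C-H: 8 × 402 = 3216
  C-I: 2 × 248 = 496
  Σ(formed) = 4780 kJ
ΔH = Σ(broken) − Σ(formed) = 4668 − 4780 = −112 kJ

ΔH ≈ −112 kJ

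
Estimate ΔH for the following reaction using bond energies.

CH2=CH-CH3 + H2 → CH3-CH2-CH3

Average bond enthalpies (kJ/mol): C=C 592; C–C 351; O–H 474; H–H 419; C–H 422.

ΔH ≈ −184 kJ

Bonds broken (reactants):
  C–C: 1 × 351 = 351
  C–H: 6 × 422 = 2532
  C=C: 1 × 592 = 592
  H–H: 1 × 419 = 419
  Σ(broken) = 3894 kJ
Bonds formed (products):
  C–C: 2 × 351 = 702
  C–H: 8 × 422 = 3376
  Σ(formed) = 4078 kJ
ΔH = Σ(broken) − Σ(formed) = 3894 − 4078 = −184 kJ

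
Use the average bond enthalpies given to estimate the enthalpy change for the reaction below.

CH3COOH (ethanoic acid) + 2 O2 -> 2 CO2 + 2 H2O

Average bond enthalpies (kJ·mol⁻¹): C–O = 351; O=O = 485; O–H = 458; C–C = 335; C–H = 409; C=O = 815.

ΔH ≈ −936 kJ

Bonds broken (reactants):
  C–C: 1 × 335 = 335
  C–H: 3 × 409 = 1227
  C–O: 1 × 351 = 351
  C=O: 1 × 815 = 815
  O–H: 1 × 458 = 458
  O=O: 2 × 485 = 970
  Σ(broken) = 4156 kJ
Bonds formed (products):
  C=O: 4 × 815 = 3260
  O–H: 4 × 458 = 1832
  Σ(formed) = 5092 kJ
ΔH = Σ(broken) − Σ(formed) = 4156 − 5092 = −936 kJ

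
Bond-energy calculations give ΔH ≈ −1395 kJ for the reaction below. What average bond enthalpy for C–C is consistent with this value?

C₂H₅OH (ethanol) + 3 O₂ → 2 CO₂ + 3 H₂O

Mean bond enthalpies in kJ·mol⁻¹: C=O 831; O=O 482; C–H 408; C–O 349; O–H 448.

Let D be the C–C bond energy.
Σ(broken) = 1×D + 5×408 + 1×349 + 1×448 + 3×482 = 4283 + D
Σ(formed) = 4×831 + 6×448 = 6012
ΔH = Σ(broken) − Σ(formed) = (4283 + D) − (6012) = −1729 + D
Setting this equal to −1395 kJ gives D = 334 kJ/mol.

D(C–C) ≈ 334 kJ/mol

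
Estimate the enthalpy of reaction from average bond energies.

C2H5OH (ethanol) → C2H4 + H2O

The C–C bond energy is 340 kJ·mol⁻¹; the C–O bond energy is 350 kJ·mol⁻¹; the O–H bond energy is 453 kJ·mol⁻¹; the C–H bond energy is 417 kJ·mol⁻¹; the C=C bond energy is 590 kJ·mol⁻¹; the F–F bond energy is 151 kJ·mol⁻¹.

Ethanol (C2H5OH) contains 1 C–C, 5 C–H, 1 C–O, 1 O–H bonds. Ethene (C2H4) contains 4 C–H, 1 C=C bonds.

ΔH ≈ +64 kJ

Bonds broken (reactants):
  C–C: 1 × 340 = 340
  C–H: 5 × 417 = 2085
  C–O: 1 × 350 = 350
  O–H: 1 × 453 = 453
  Σ(broken) = 3228 kJ
Bonds formed (products):
  C–H: 4 × 417 = 1668
  C=C: 1 × 590 = 590
  O–H: 2 × 453 = 906
  Σ(formed) = 3164 kJ
ΔH = Σ(broken) − Σ(formed) = 3228 − 3164 = +64 kJ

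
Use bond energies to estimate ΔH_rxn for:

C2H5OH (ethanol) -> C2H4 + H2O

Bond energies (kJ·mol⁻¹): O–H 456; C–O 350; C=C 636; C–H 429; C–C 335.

ΔH ≈ +22 kJ

Bonds broken (reactants):
  C–C: 1 × 335 = 335
  C–H: 5 × 429 = 2145
  C–O: 1 × 350 = 350
  O–H: 1 × 456 = 456
  Σ(broken) = 3286 kJ
Bonds formed (products):
  C–H: 4 × 429 = 1716
  C=C: 1 × 636 = 636
  O–H: 2 × 456 = 912
  Σ(formed) = 3264 kJ
ΔH = Σ(broken) − Σ(formed) = 3286 − 3264 = +22 kJ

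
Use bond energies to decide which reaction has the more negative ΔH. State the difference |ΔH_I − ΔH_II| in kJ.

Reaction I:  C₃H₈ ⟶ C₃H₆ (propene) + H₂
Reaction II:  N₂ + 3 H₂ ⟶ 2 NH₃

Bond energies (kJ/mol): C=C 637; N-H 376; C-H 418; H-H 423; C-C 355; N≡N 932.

Reaction II, by 186 kJ

Reaction I:
  Bonds broken (reactants):
    C-C: 2 × 355 = 710
    C-H: 8 × 418 = 3344
    Σ(broken) = 4054 kJ
  Bonds formed (products):
    C-C: 1 × 355 = 355
    C-H: 6 × 418 = 2508
    C=C: 1 × 637 = 637
    H-H: 1 × 423 = 423
    Σ(formed) = 3923 kJ
  ΔH_I = 4054 − 3923 = +131 kJ
Reaction II:
  Bonds broken (reactants):
    H-H: 3 × 423 = 1269
    N≡N: 1 × 932 = 932
    Σ(broken) = 2201 kJ
  Bonds formed (products):
    N-H: 6 × 376 = 2256
    Σ(formed) = 2256 kJ
  ΔH_II = 2201 − 2256 = −55 kJ
ΔH_I − ΔH_II = +186 kJ, so reaction II has the more negative ΔH; |ΔH_I − ΔH_II| = 186 kJ.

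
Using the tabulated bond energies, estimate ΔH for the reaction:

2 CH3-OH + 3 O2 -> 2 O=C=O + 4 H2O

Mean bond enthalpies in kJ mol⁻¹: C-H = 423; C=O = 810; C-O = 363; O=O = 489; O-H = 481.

Bonds broken (reactants):
  C-H: 6 × 423 = 2538
  C-O: 2 × 363 = 726
  O-H: 2 × 481 = 962
  O=O: 3 × 489 = 1467
  Σ(broken) = 5693 kJ
Bonds formed (products):
  C=O: 4 × 810 = 3240
  O-H: 8 × 481 = 3848
  Σ(formed) = 7088 kJ
ΔH = Σ(broken) − Σ(formed) = 5693 − 7088 = −1395 kJ

ΔH ≈ −1395 kJ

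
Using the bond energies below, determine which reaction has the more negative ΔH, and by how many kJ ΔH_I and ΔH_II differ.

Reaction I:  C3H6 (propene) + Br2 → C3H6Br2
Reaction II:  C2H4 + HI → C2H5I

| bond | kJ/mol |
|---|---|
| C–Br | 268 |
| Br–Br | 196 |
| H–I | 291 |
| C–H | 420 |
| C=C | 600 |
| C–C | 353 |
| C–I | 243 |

Reaction I:
  Bonds broken (reactants):
    Br–Br: 1 × 196 = 196
    C–C: 1 × 353 = 353
    C–H: 6 × 420 = 2520
    C=C: 1 × 600 = 600
    Σ(broken) = 3669 kJ
  Bonds formed (products):
    C–Br: 2 × 268 = 536
    C–C: 2 × 353 = 706
    C–H: 6 × 420 = 2520
    Σ(formed) = 3762 kJ
  ΔH_I = 3669 − 3762 = −93 kJ
Reaction II:
  Bonds broken (reactants):
    C–H: 4 × 420 = 1680
    C=C: 1 × 600 = 600
    H–I: 1 × 291 = 291
    Σ(broken) = 2571 kJ
  Bonds formed (products):
    C–C: 1 × 353 = 353
    C–H: 5 × 420 = 2100
    C–I: 1 × 243 = 243
    Σ(formed) = 2696 kJ
  ΔH_II = 2571 − 2696 = −125 kJ
ΔH_I − ΔH_II = +32 kJ, so reaction II has the more negative ΔH; |ΔH_I − ΔH_II| = 32 kJ.

Reaction II, by 32 kJ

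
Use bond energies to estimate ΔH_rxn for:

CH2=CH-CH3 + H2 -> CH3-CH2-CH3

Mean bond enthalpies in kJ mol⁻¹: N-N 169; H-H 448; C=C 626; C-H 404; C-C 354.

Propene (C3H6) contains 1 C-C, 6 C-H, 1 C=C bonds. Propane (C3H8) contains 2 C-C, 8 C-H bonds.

Bonds broken (reactants):
  C-C: 1 × 354 = 354
  C-H: 6 × 404 = 2424
  C=C: 1 × 626 = 626
  H-H: 1 × 448 = 448
  Σ(broken) = 3852 kJ
Bonds formed (products):
  C-C: 2 × 354 = 708
  C-H: 8 × 404 = 3232
  Σ(formed) = 3940 kJ
ΔH = Σ(broken) − Σ(formed) = 3852 − 3940 = −88 kJ

ΔH ≈ −88 kJ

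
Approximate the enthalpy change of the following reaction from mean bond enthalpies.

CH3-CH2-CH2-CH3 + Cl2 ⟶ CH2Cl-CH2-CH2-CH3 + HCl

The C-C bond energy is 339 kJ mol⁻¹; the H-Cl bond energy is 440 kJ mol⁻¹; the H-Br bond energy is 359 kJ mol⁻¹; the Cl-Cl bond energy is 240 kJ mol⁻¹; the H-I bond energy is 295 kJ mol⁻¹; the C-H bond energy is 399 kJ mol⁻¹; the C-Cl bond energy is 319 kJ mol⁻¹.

Bonds broken (reactants):
  C-C: 3 × 339 = 1017
  C-H: 10 × 399 = 3990
  Cl-Cl: 1 × 240 = 240
  Σ(broken) = 5247 kJ
Bonds formed (products):
  C-C: 3 × 339 = 1017
  C-Cl: 1 × 319 = 319
  C-H: 9 × 399 = 3591
  H-Cl: 1 × 440 = 440
  Σ(formed) = 5367 kJ
ΔH = Σ(broken) − Σ(formed) = 5247 − 5367 = −120 kJ

ΔH ≈ −120 kJ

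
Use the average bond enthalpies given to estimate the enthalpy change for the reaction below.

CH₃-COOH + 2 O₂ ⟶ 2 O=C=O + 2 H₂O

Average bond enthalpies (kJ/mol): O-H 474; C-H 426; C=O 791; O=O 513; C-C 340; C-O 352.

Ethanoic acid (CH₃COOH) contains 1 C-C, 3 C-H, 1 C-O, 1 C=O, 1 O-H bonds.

ΔH ≈ −799 kJ

Bonds broken (reactants):
  C-C: 1 × 340 = 340
  C-H: 3 × 426 = 1278
  C-O: 1 × 352 = 352
  C=O: 1 × 791 = 791
  O-H: 1 × 474 = 474
  O=O: 2 × 513 = 1026
  Σ(broken) = 4261 kJ
Bonds formed (products):
  C=O: 4 × 791 = 3164
  O-H: 4 × 474 = 1896
  Σ(formed) = 5060 kJ
ΔH = Σ(broken) − Σ(formed) = 4261 − 5060 = −799 kJ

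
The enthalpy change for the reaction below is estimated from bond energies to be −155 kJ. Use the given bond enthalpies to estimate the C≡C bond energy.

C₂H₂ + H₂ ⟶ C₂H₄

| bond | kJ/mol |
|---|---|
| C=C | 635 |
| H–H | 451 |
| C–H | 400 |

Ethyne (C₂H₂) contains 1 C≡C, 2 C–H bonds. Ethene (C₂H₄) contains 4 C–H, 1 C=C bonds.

D(C≡C) ≈ 829 kJ/mol

Let D be the C≡C bond energy.
Σ(broken) = 1×D + 2×400 + 1×451 = 1251 + D
Σ(formed) = 4×400 + 1×635 = 2235
ΔH = Σ(broken) − Σ(formed) = (1251 + D) − (2235) = −984 + D
Setting this equal to −155 kJ gives D = 829 kJ/mol.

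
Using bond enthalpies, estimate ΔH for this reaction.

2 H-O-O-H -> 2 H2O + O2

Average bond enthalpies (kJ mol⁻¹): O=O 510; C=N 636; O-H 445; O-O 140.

ΔH ≈ −230 kJ

Bonds broken (reactants):
  O-H: 4 × 445 = 1780
  O-O: 2 × 140 = 280
  Σ(broken) = 2060 kJ
Bonds formed (products):
  O-H: 4 × 445 = 1780
  O=O: 1 × 510 = 510
  Σ(formed) = 2290 kJ
ΔH = Σ(broken) − Σ(formed) = 2060 − 2290 = −230 kJ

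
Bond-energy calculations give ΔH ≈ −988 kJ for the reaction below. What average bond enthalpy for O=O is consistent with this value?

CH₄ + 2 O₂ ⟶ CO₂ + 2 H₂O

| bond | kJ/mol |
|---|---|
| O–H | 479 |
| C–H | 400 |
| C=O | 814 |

Let D be the O=O bond energy.
Σ(broken) = 4×400 + 2×D = 1600 + 2D
Σ(formed) = 2×814 + 4×479 = 3544
ΔH = Σ(broken) − Σ(formed) = (1600 + 2D) − (3544) = −1944 + 2D
Setting this equal to −988 kJ gives 2D = 956, so D = 478 kJ/mol.

D(O=O) ≈ 478 kJ/mol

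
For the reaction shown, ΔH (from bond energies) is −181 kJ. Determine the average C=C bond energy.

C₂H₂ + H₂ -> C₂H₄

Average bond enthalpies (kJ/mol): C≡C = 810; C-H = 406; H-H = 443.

Let D be the C=C bond energy.
Σ(broken) = 1×810 + 2×406 + 1×443 = 2065
Σ(formed) = 4×406 + 1×D = 1624 + D
ΔH = Σ(broken) − Σ(formed) = (2065) − (1624 + D) = +441 − D
Setting this equal to −181 kJ gives D = 622 kJ/mol.

D(C=C) ≈ 622 kJ/mol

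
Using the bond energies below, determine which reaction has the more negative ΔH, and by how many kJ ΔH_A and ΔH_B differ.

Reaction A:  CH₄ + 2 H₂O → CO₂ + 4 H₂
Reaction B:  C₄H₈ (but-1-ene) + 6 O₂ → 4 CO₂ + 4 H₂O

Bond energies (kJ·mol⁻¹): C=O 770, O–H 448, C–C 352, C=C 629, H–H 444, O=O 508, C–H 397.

Reaction A:
  Bonds broken (reactants):
    C–H: 4 × 397 = 1588
    O–H: 4 × 448 = 1792
    Σ(broken) = 3380 kJ
  Bonds formed (products):
    C=O: 2 × 770 = 1540
    H–H: 4 × 444 = 1776
    Σ(formed) = 3316 kJ
  ΔH_A = 3380 − 3316 = +64 kJ
Reaction B:
  Bonds broken (reactants):
    C–C: 2 × 352 = 704
    C–H: 8 × 397 = 3176
    C=C: 1 × 629 = 629
    O=O: 6 × 508 = 3048
    Σ(broken) = 7557 kJ
  Bonds formed (products):
    C=O: 8 × 770 = 6160
    O–H: 8 × 448 = 3584
    Σ(formed) = 9744 kJ
  ΔH_B = 7557 − 9744 = −2187 kJ
ΔH_A − ΔH_B = +2251 kJ, so reaction B has the more negative ΔH; |ΔH_A − ΔH_B| = 2251 kJ.

Reaction B, by 2251 kJ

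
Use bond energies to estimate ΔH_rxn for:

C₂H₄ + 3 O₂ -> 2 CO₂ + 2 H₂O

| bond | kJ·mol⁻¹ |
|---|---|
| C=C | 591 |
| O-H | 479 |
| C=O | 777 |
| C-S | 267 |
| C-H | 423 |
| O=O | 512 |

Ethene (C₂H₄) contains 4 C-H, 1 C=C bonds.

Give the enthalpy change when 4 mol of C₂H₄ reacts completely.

Bonds broken (reactants):
  C-H: 4 × 423 = 1692
  C=C: 1 × 591 = 591
  O=O: 3 × 512 = 1536
  Σ(broken) = 3819 kJ
Bonds formed (products):
  C=O: 4 × 777 = 3108
  O-H: 4 × 479 = 1916
  Σ(formed) = 5024 kJ
ΔH = Σ(broken) − Σ(formed) = 3819 − 5024 = −1205 kJ
For 4× the reaction as written: 4 × (−1205) = −4820 kJ

ΔH = −4820 kJ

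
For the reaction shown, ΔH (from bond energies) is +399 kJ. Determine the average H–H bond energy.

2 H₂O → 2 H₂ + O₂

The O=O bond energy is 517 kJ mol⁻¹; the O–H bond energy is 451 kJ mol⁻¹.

Let D be the H–H bond energy.
Σ(broken) = 4×451 = 1804
Σ(formed) = 2×D + 1×517 = 517 + 2D
ΔH = Σ(broken) − Σ(formed) = (1804) − (517 + 2D) = +1287 − 2D
Setting this equal to +399 kJ gives 2D = 888, so D = 444 kJ/mol.

D(H–H) ≈ 444 kJ/mol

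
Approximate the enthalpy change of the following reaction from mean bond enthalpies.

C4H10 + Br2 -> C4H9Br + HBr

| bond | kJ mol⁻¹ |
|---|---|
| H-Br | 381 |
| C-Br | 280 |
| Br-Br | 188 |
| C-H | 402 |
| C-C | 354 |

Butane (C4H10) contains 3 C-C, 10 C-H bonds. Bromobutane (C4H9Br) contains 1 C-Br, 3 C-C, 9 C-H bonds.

Bonds broken (reactants):
  Br-Br: 1 × 188 = 188
  C-C: 3 × 354 = 1062
  C-H: 10 × 402 = 4020
  Σ(broken) = 5270 kJ
Bonds formed (products):
  C-Br: 1 × 280 = 280
  C-C: 3 × 354 = 1062
  C-H: 9 × 402 = 3618
  H-Br: 1 × 381 = 381
  Σ(formed) = 5341 kJ
ΔH = Σ(broken) − Σ(formed) = 5270 − 5341 = −71 kJ

ΔH ≈ −71 kJ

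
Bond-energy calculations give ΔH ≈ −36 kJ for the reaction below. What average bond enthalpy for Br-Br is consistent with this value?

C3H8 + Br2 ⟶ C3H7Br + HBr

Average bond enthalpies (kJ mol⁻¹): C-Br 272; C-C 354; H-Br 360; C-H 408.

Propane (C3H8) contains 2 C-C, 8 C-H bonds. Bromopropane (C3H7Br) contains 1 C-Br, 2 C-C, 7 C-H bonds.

D(Br-Br) ≈ 188 kJ/mol

Let D be the Br-Br bond energy.
Σ(broken) = 1×D + 2×354 + 8×408 = 3972 + D
Σ(formed) = 1×272 + 2×354 + 7×408 + 1×360 = 4196
ΔH = Σ(broken) − Σ(formed) = (3972 + D) − (4196) = −224 + D
Setting this equal to −36 kJ gives D = 188 kJ/mol.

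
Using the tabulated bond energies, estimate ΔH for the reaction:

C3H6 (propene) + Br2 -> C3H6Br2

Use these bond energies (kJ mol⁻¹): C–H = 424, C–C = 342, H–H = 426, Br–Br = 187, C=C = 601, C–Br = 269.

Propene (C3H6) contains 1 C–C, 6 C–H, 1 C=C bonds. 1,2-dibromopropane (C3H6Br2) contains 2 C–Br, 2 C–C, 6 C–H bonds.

ΔH ≈ −92 kJ

Bonds broken (reactants):
  Br–Br: 1 × 187 = 187
  C–C: 1 × 342 = 342
  C–H: 6 × 424 = 2544
  C=C: 1 × 601 = 601
  Σ(broken) = 3674 kJ
Bonds formed (products):
  C–Br: 2 × 269 = 538
  C–C: 2 × 342 = 684
  C–H: 6 × 424 = 2544
  Σ(formed) = 3766 kJ
ΔH = Σ(broken) − Σ(formed) = 3674 − 3766 = −92 kJ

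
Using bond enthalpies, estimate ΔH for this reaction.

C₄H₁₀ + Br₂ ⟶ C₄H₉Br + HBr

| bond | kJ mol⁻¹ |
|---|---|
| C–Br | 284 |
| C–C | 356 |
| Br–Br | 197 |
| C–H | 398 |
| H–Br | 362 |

ΔH ≈ −51 kJ

Bonds broken (reactants):
  Br–Br: 1 × 197 = 197
  C–C: 3 × 356 = 1068
  C–H: 10 × 398 = 3980
  Σ(broken) = 5245 kJ
Bonds formed (products):
  C–Br: 1 × 284 = 284
  C–C: 3 × 356 = 1068
  C–H: 9 × 398 = 3582
  H–Br: 1 × 362 = 362
  Σ(formed) = 5296 kJ
ΔH = Σ(broken) − Σ(formed) = 5245 − 5296 = −51 kJ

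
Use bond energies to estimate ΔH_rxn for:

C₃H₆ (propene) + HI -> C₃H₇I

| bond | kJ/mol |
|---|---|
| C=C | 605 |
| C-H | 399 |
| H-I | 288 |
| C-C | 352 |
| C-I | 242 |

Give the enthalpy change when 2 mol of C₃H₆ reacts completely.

ΔH = −200 kJ

Bonds broken (reactants):
  C-C: 1 × 352 = 352
  C-H: 6 × 399 = 2394
  C=C: 1 × 605 = 605
  H-I: 1 × 288 = 288
  Σ(broken) = 3639 kJ
Bonds formed (products):
  C-C: 2 × 352 = 704
  C-H: 7 × 399 = 2793
  C-I: 1 × 242 = 242
  Σ(formed) = 3739 kJ
ΔH = Σ(broken) − Σ(formed) = 3639 − 3739 = −100 kJ
For 2× the reaction as written: 2 × (−100) = −200 kJ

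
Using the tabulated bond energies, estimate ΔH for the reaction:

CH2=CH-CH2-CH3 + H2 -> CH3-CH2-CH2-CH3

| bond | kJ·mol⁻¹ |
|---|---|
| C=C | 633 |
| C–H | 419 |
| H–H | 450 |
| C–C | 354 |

Bonds broken (reactants):
  C–C: 2 × 354 = 708
  C–H: 8 × 419 = 3352
  C=C: 1 × 633 = 633
  H–H: 1 × 450 = 450
  Σ(broken) = 5143 kJ
Bonds formed (products):
  C–C: 3 × 354 = 1062
  C–H: 10 × 419 = 4190
  Σ(formed) = 5252 kJ
ΔH = Σ(broken) − Σ(formed) = 5143 − 5252 = −109 kJ

ΔH ≈ −109 kJ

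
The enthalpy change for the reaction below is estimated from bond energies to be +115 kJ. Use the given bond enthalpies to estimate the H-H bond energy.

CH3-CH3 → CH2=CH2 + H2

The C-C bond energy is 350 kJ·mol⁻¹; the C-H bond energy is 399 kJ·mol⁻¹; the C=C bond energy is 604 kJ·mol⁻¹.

D(H-H) ≈ 429 kJ/mol

Let D be the H-H bond energy.
Σ(broken) = 1×350 + 6×399 = 2744
Σ(formed) = 4×399 + 1×604 + 1×D = 2200 + D
ΔH = Σ(broken) − Σ(formed) = (2744) − (2200 + D) = +544 − D
Setting this equal to +115 kJ gives D = 429 kJ/mol.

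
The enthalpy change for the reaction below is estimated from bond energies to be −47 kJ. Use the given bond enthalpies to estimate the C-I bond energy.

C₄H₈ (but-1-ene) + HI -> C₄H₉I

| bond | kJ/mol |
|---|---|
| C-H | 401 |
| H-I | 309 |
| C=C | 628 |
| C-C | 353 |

Let D be the C-I bond energy.
Σ(broken) = 2×353 + 8×401 + 1×628 + 1×309 = 4851
Σ(formed) = 3×353 + 9×401 + 1×D = 4668 + D
ΔH = Σ(broken) − Σ(formed) = (4851) − (4668 + D) = +183 − D
Setting this equal to −47 kJ gives D = 230 kJ/mol.

D(C-I) ≈ 230 kJ/mol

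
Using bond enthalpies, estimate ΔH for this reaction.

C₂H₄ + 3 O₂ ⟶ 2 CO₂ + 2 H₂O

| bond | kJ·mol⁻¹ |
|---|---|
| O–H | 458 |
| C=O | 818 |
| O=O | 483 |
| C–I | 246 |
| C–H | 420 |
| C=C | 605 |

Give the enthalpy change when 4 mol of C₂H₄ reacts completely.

ΔH = −5480 kJ

Bonds broken (reactants):
  C–H: 4 × 420 = 1680
  C=C: 1 × 605 = 605
  O=O: 3 × 483 = 1449
  Σ(broken) = 3734 kJ
Bonds formed (products):
  C=O: 4 × 818 = 3272
  O–H: 4 × 458 = 1832
  Σ(formed) = 5104 kJ
ΔH = Σ(broken) − Σ(formed) = 3734 − 5104 = −1370 kJ
For 4× the reaction as written: 4 × (−1370) = −5480 kJ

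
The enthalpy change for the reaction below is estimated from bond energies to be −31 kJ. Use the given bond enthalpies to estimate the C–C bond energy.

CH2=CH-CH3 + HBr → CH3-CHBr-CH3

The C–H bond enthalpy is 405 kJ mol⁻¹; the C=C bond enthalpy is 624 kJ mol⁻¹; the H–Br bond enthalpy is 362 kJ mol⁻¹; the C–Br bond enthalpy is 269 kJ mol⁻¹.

Let D be the C–C bond energy.
Σ(broken) = 1×D + 6×405 + 1×624 + 1×362 = 3416 + D
Σ(formed) = 1×269 + 2×D + 7×405 = 3104 + 2D
ΔH = Σ(broken) − Σ(formed) = (3416 + D) − (3104 + 2D) = +312 − D
Setting this equal to −31 kJ gives D = 343 kJ/mol.

D(C–C) ≈ 343 kJ/mol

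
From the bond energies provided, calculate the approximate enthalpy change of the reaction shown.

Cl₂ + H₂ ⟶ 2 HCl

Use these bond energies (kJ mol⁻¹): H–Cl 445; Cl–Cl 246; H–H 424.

ΔH ≈ −220 kJ

Bonds broken (reactants):
  Cl–Cl: 1 × 246 = 246
  H–H: 1 × 424 = 424
  Σ(broken) = 670 kJ
Bonds formed (products):
  H–Cl: 2 × 445 = 890
  Σ(formed) = 890 kJ
ΔH = Σ(broken) − Σ(formed) = 670 − 890 = −220 kJ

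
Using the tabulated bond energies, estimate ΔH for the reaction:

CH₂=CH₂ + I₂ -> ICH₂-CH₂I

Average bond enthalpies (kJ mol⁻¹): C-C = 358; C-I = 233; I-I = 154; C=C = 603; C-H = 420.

Bonds broken (reactants):
  C-H: 4 × 420 = 1680
  C=C: 1 × 603 = 603
  I-I: 1 × 154 = 154
  Σ(broken) = 2437 kJ
Bonds formed (products):
  C-C: 1 × 358 = 358
  C-H: 4 × 420 = 1680
  C-I: 2 × 233 = 466
  Σ(formed) = 2504 kJ
ΔH = Σ(broken) − Σ(formed) = 2437 − 2504 = −67 kJ

ΔH ≈ −67 kJ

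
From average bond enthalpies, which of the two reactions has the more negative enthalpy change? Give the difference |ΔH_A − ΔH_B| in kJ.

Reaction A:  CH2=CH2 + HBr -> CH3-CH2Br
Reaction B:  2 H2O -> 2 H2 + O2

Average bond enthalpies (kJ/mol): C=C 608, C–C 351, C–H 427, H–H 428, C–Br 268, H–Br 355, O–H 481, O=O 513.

Reaction A:
  Bonds broken (reactants):
    C–H: 4 × 427 = 1708
    C=C: 1 × 608 = 608
    H–Br: 1 × 355 = 355
    Σ(broken) = 2671 kJ
  Bonds formed (products):
    C–Br: 1 × 268 = 268
    C–C: 1 × 351 = 351
    C–H: 5 × 427 = 2135
    Σ(formed) = 2754 kJ
  ΔH_A = 2671 − 2754 = −83 kJ
Reaction B:
  Bonds broken (reactants):
    O–H: 4 × 481 = 1924
    Σ(broken) = 1924 kJ
  Bonds formed (products):
    H–H: 2 × 428 = 856
    O=O: 1 × 513 = 513
    Σ(formed) = 1369 kJ
  ΔH_B = 1924 − 1369 = +555 kJ
ΔH_A − ΔH_B = −638 kJ, so reaction A has the more negative ΔH; |ΔH_A − ΔH_B| = 638 kJ.

Reaction A, by 638 kJ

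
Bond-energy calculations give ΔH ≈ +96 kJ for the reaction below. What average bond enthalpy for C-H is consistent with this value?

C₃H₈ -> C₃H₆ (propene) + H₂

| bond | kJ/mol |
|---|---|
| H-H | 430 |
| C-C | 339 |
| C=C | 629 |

D(C-H) ≈ 408 kJ/mol

Let D be the C-H bond energy.
Σ(broken) = 2×339 + 8×D = 678 + 8D
Σ(formed) = 1×339 + 6×D + 1×629 + 1×430 = 1398 + 6D
ΔH = Σ(broken) − Σ(formed) = (678 + 8D) − (1398 + 6D) = −720 + 2D
Setting this equal to +96 kJ gives 2D = 816, so D = 408 kJ/mol.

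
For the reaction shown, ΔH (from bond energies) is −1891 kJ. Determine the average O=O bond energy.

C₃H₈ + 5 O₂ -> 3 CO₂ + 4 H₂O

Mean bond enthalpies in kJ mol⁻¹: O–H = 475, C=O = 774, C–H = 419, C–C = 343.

Let D be the O=O bond energy.
Σ(broken) = 2×343 + 8×419 + 5×D = 4038 + 5D
Σ(formed) = 6×774 + 8×475 = 8444
ΔH = Σ(broken) − Σ(formed) = (4038 + 5D) − (8444) = −4406 + 5D
Setting this equal to −1891 kJ gives 5D = 2515, so D = 503 kJ/mol.

D(O=O) ≈ 503 kJ/mol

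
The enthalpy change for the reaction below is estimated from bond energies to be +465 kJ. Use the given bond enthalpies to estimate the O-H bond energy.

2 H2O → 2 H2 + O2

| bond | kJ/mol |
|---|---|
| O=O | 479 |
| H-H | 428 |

D(O-H) ≈ 450 kJ/mol

Let D be the O-H bond energy.
Σ(broken) = 4×D = 4D
Σ(formed) = 2×428 + 1×479 = 1335
ΔH = Σ(broken) − Σ(formed) = (4D) − (1335) = −1335 + 4D
Setting this equal to +465 kJ gives 4D = 1800, so D = 450 kJ/mol.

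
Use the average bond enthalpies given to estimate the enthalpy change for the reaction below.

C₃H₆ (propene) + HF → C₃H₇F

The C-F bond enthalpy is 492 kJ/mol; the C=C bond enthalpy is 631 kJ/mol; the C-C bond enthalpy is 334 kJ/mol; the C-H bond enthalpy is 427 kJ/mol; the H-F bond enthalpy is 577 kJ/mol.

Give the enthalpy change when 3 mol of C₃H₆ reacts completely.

Bonds broken (reactants):
  C-C: 1 × 334 = 334
  C-H: 6 × 427 = 2562
  C=C: 1 × 631 = 631
  H-F: 1 × 577 = 577
  Σ(broken) = 4104 kJ
Bonds formed (products):
  C-C: 2 × 334 = 668
  C-F: 1 × 492 = 492
  C-H: 7 × 427 = 2989
  Σ(formed) = 4149 kJ
ΔH = Σ(broken) − Σ(formed) = 4104 − 4149 = −45 kJ
For 3× the reaction as written: 3 × (−45) = −135 kJ

ΔH = −135 kJ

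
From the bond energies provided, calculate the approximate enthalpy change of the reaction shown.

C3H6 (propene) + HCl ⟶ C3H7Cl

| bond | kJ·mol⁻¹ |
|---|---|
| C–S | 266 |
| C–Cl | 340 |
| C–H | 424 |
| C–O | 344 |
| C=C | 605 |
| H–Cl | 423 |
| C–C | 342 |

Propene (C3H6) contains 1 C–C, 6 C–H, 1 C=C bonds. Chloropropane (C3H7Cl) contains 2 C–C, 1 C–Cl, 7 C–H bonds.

ΔH ≈ −78 kJ

Bonds broken (reactants):
  C–C: 1 × 342 = 342
  C–H: 6 × 424 = 2544
  C=C: 1 × 605 = 605
  H–Cl: 1 × 423 = 423
  Σ(broken) = 3914 kJ
Bonds formed (products):
  C–C: 2 × 342 = 684
  C–Cl: 1 × 340 = 340
  C–H: 7 × 424 = 2968
  Σ(formed) = 3992 kJ
ΔH = Σ(broken) − Σ(formed) = 3914 − 3992 = −78 kJ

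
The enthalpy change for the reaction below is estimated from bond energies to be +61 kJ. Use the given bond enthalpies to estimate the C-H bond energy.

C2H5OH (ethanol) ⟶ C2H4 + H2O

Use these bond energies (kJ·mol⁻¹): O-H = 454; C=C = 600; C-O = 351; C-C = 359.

D(C-H) ≈ 405 kJ/mol

Let D be the C-H bond energy.
Σ(broken) = 1×359 + 5×D + 1×351 + 1×454 = 1164 + 5D
Σ(formed) = 4×D + 1×600 + 2×454 = 1508 + 4D
ΔH = Σ(broken) − Σ(formed) = (1164 + 5D) − (1508 + 4D) = −344 + D
Setting this equal to +61 kJ gives D = 405 kJ/mol.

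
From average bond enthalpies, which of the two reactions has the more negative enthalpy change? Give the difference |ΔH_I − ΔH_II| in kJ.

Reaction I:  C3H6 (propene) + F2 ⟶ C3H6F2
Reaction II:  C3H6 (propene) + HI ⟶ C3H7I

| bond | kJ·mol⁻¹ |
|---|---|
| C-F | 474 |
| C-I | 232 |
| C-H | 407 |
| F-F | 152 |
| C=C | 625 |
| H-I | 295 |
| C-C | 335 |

Reaction I, by 452 kJ

Reaction I:
  Bonds broken (reactants):
    C-C: 1 × 335 = 335
    C-H: 6 × 407 = 2442
    C=C: 1 × 625 = 625
    F-F: 1 × 152 = 152
    Σ(broken) = 3554 kJ
  Bonds formed (products):
    C-C: 2 × 335 = 670
    C-F: 2 × 474 = 948
    C-H: 6 × 407 = 2442
    Σ(formed) = 4060 kJ
  ΔH_I = 3554 − 4060 = −506 kJ
Reaction II:
  Bonds broken (reactants):
    C-C: 1 × 335 = 335
    C-H: 6 × 407 = 2442
    C=C: 1 × 625 = 625
    H-I: 1 × 295 = 295
    Σ(broken) = 3697 kJ
  Bonds formed (products):
    C-C: 2 × 335 = 670
    C-H: 7 × 407 = 2849
    C-I: 1 × 232 = 232
    Σ(formed) = 3751 kJ
  ΔH_II = 3697 − 3751 = −54 kJ
ΔH_I − ΔH_II = −452 kJ, so reaction I has the more negative ΔH; |ΔH_I − ΔH_II| = 452 kJ.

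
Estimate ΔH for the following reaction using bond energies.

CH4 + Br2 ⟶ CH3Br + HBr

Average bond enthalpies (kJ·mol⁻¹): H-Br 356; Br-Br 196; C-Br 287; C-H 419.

Bonds broken (reactants):
  Br-Br: 1 × 196 = 196
  C-H: 4 × 419 = 1676
  Σ(broken) = 1872 kJ
Bonds formed (products):
  C-Br: 1 × 287 = 287
  C-H: 3 × 419 = 1257
  H-Br: 1 × 356 = 356
  Σ(formed) = 1900 kJ
ΔH = Σ(broken) − Σ(formed) = 1872 − 1900 = −28 kJ

ΔH ≈ −28 kJ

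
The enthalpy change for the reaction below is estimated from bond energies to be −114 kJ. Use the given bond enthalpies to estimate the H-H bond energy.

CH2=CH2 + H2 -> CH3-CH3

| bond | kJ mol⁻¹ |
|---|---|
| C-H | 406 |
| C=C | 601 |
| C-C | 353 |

Let D be the H-H bond energy.
Σ(broken) = 4×406 + 1×601 + 1×D = 2225 + D
Σ(formed) = 1×353 + 6×406 = 2789
ΔH = Σ(broken) − Σ(formed) = (2225 + D) − (2789) = −564 + D
Setting this equal to −114 kJ gives D = 450 kJ/mol.

D(H-H) ≈ 450 kJ/mol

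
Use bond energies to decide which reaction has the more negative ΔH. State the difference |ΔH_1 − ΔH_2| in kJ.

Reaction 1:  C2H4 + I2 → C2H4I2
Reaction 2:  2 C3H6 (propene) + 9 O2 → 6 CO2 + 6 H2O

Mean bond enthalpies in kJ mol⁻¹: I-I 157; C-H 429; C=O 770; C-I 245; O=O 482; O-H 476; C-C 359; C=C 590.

Reaction 2, by 3466 kJ

Reaction 1:
  Bonds broken (reactants):
    C-H: 4 × 429 = 1716
    C=C: 1 × 590 = 590
    I-I: 1 × 157 = 157
    Σ(broken) = 2463 kJ
  Bonds formed (products):
    C-C: 1 × 359 = 359
    C-H: 4 × 429 = 1716
    C-I: 2 × 245 = 490
    Σ(formed) = 2565 kJ
  ΔH_1 = 2463 − 2565 = −102 kJ
Reaction 2:
  Bonds broken (reactants):
    C-C: 2 × 359 = 718
    C-H: 12 × 429 = 5148
    C=C: 2 × 590 = 1180
    O=O: 9 × 482 = 4338
    Σ(broken) = 11384 kJ
  Bonds formed (products):
    C=O: 12 × 770 = 9240
    O-H: 12 × 476 = 5712
    Σ(formed) = 14952 kJ
  ΔH_2 = 11384 − 14952 = −3568 kJ
ΔH_1 − ΔH_2 = +3466 kJ, so reaction 2 has the more negative ΔH; |ΔH_1 − ΔH_2| = 3466 kJ.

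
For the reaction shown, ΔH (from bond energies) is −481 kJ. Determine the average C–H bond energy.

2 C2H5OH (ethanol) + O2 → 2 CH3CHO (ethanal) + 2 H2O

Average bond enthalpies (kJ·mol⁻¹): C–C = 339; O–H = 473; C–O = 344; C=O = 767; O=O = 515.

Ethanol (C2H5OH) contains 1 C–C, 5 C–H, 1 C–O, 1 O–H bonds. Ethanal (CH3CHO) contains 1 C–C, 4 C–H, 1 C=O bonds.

Let D be the C–H bond energy.
Σ(broken) = 2×339 + 10×D + 2×344 + 2×473 + 1×515 = 2827 + 10D
Σ(formed) = 2×339 + 8×D + 2×767 + 4×473 = 4104 + 8D
ΔH = Σ(broken) − Σ(formed) = (2827 + 10D) − (4104 + 8D) = −1277 + 2D
Setting this equal to −481 kJ gives 2D = 796, so D = 398 kJ/mol.

D(C–H) ≈ 398 kJ/mol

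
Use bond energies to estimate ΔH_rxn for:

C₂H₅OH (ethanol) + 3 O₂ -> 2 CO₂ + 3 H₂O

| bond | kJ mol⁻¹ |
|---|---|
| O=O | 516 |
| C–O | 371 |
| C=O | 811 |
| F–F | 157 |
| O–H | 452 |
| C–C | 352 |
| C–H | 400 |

Bonds broken (reactants):
  C–C: 1 × 352 = 352
  C–H: 5 × 400 = 2000
  C–O: 1 × 371 = 371
  O–H: 1 × 452 = 452
  O=O: 3 × 516 = 1548
  Σ(broken) = 4723 kJ
Bonds formed (products):
  C=O: 4 × 811 = 3244
  O–H: 6 × 452 = 2712
  Σ(formed) = 5956 kJ
ΔH = Σ(broken) − Σ(formed) = 4723 − 5956 = −1233 kJ

ΔH ≈ −1233 kJ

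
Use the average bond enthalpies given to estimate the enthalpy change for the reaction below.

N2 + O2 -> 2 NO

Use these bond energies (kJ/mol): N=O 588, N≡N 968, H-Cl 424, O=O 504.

Bonds broken (reactants):
  N≡N: 1 × 968 = 968
  O=O: 1 × 504 = 504
  Σ(broken) = 1472 kJ
Bonds formed (products):
  N=O: 2 × 588 = 1176
  Σ(formed) = 1176 kJ
ΔH = Σ(broken) − Σ(formed) = 1472 − 1176 = +296 kJ

ΔH ≈ +296 kJ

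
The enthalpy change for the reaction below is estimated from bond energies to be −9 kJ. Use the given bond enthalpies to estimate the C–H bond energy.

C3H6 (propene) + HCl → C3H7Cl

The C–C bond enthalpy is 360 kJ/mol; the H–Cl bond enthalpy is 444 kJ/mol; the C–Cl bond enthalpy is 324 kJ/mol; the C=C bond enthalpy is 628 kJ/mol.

D(C–H) ≈ 397 kJ/mol

Let D be the C–H bond energy.
Σ(broken) = 1×360 + 6×D + 1×628 + 1×444 = 1432 + 6D
Σ(formed) = 2×360 + 1×324 + 7×D = 1044 + 7D
ΔH = Σ(broken) − Σ(formed) = (1432 + 6D) − (1044 + 7D) = +388 − D
Setting this equal to −9 kJ gives D = 397 kJ/mol.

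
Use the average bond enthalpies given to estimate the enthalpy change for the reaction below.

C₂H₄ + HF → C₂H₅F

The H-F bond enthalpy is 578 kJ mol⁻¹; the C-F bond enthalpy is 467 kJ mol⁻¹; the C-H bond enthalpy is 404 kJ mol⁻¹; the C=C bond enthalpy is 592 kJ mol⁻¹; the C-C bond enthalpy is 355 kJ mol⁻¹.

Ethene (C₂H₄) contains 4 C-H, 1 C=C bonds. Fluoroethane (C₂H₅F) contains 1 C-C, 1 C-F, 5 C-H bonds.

ΔH ≈ −56 kJ

Bonds broken (reactants):
  C-H: 4 × 404 = 1616
  C=C: 1 × 592 = 592
  H-F: 1 × 578 = 578
  Σ(broken) = 2786 kJ
Bonds formed (products):
  C-C: 1 × 355 = 355
  C-F: 1 × 467 = 467
  C-H: 5 × 404 = 2020
  Σ(formed) = 2842 kJ
ΔH = Σ(broken) − Σ(formed) = 2786 − 2842 = −56 kJ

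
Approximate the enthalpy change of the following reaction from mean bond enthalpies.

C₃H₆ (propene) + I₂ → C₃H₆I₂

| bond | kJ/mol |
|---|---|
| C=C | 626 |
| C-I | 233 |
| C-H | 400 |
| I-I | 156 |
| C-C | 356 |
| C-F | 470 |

ΔH ≈ −40 kJ

Bonds broken (reactants):
  C-C: 1 × 356 = 356
  C-H: 6 × 400 = 2400
  C=C: 1 × 626 = 626
  I-I: 1 × 156 = 156
  Σ(broken) = 3538 kJ
Bonds formed (products):
  C-C: 2 × 356 = 712
  C-H: 6 × 400 = 2400
  C-I: 2 × 233 = 466
  Σ(formed) = 3578 kJ
ΔH = Σ(broken) − Σ(formed) = 3538 − 3578 = −40 kJ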